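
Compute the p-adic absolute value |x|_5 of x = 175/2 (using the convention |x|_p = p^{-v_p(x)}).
|175/2|_5 = 1/25

Step 1 — compute v_5(x) by factoring powers of 5 out of the numerator and denominator: v_5(175/2) = 2. Step 2 — apply |x|_p = p^{-v_p(x)} = 5^{-2} = 1/25.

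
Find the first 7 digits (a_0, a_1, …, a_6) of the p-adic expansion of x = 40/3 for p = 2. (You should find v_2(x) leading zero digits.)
(a_0, …, a_6) = (0, 0, 0, 1, 1, 1, 0)

v_2(40/3) = 3, so a_0 = ... = a_2 = 0. Factor out: x = 2^3 · u with u = 5/3 a unit in ℤ_2. Expand u iteratively via a_{v+i} = u_i mod 2, u_{i+1} = (u_i − a_{v+i})/2:
  u_0 = 5/3;  a_3 = 1;  u_1 = (u_0 − 1)/2 = 1/3
  u_1 = 1/3;  a_4 = 1;  u_2 = (u_1 − 1)/2 = -1/3
  u_2 = -1/3;  a_5 = 1;  u_3 = (u_2 − 1)/2 = -2/3
  u_3 = -2/3;  a_6 = 0;  u_4 = (u_3 − 0)/2 = -1/3
Digits: (0, 0, 0, 1, 1, 1, 0).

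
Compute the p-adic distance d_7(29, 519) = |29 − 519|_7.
d_7(29, 519) = 1/49

Step 1 — x − y = 29 − 519 = -490. Step 2 — v_7(-490) = 2 (factor: -490 = −(7^2 · 10); the sign does not affect v_p). Step 3 — |x − y|_7 = 7^{-2} = 1/49.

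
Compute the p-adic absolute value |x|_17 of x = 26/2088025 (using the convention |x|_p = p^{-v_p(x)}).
|26/2088025|_17 = 83521

Step 1 — compute v_17(x) by factoring powers of 17 out of the numerator and denominator: v_17(26/2088025) = -4. Step 2 — apply |x|_p = p^{-v_p(x)} = 17^{4} = 83521.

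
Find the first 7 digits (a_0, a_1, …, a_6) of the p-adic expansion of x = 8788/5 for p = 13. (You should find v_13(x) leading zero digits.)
(a_0, …, a_6) = (0, 0, 0, 6, 10, 7, 2)

v_13(8788/5) = 3, so a_0 = ... = a_2 = 0. Factor out: x = 13^3 · u with u = 4/5 a unit in ℤ_13. Expand u iteratively via a_{v+i} = u_i mod 13, u_{i+1} = (u_i − a_{v+i})/13:
  u_0 = 4/5;  a_3 = 6;  u_1 = (u_0 − 6)/13 = -2/5
  u_1 = -2/5;  a_4 = 10;  u_2 = (u_1 − 10)/13 = -4/5
  u_2 = -4/5;  a_5 = 7;  u_3 = (u_2 − 7)/13 = -3/5
  u_3 = -3/5;  a_6 = 2;  u_4 = (u_3 − 2)/13 = -1/5
Digits: (0, 0, 0, 6, 10, 7, 2).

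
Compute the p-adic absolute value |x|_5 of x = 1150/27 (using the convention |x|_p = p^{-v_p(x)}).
|1150/27|_5 = 1/25

Step 1 — compute v_5(x) by factoring powers of 5 out of the numerator and denominator: v_5(1150/27) = 2. Step 2 — apply |x|_p = p^{-v_p(x)} = 5^{-2} = 1/25.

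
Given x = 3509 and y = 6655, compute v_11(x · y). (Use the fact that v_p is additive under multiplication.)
v_11(23352395) = 5

v_p(x) = 2 (factor: 3509 = 11^2 · 29); v_p(y) = 3 (factor: 6655 = 11^3 · 5). Additivity: v_p(xy) = v_p(x) + v_p(y) = 2 + 3 = 5. (Direct check: xy = 23352395 = 11^5 · (145).)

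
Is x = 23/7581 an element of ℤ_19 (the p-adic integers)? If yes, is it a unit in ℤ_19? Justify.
x ∉ ℤ_19 (v_19(x) = -2 < 0)

ℤ_19 = {x ∈ ℚ_19 : v_19(x) ≥ 0} and ℤ_19^× = {x ∈ ℤ_19 : v_19(x) = 0}. Here v_19(23/7581) = v_19(num) − v_19(den) = -2; compare against these criteria.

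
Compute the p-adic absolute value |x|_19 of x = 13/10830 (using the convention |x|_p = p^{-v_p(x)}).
|13/10830|_19 = 361

Step 1 — compute v_19(x) by factoring powers of 19 out of the numerator and denominator: v_19(13/10830) = -2. Step 2 — apply |x|_p = p^{-v_p(x)} = 19^{2} = 361.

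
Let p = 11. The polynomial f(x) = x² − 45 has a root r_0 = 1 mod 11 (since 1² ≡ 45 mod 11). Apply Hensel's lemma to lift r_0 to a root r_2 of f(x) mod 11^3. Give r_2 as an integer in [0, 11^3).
r_2 = 1112 (mod 1331)

Hensel's recurrence: r_{i+1} = r_i − f(r_i)·(f′(r_i))^{-1} mod 11^{i+2}, with f′(x) = 2x. Iterate:
  r_0 = 1 (mod 11)
  r_1 = 23 (mod 121)
  r_2 = 1112 (mod 1331)
Final: r_2 = 1112, and one checks f(r_2) ≡ 0 mod 11^3.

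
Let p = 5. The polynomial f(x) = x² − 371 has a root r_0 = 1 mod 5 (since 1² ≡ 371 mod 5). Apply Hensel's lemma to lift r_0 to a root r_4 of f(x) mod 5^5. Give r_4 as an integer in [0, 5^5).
r_4 = 2011 (mod 3125)

Hensel's recurrence: r_{i+1} = r_i − f(r_i)·(f′(r_i))^{-1} mod 5^{i+2}, with f′(x) = 2x. Iterate:
  r_0 = 1 (mod 5)
  r_1 = 11 (mod 25)
  r_2 = 11 (mod 125)
  r_3 = 136 (mod 625)
  r_4 = 2011 (mod 3125)
Final: r_4 = 2011, and one checks f(r_4) ≡ 0 mod 5^5.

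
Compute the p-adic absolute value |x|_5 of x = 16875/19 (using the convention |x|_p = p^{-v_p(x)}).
|16875/19|_5 = 1/625

Step 1 — compute v_5(x) by factoring powers of 5 out of the numerator and denominator: v_5(16875/19) = 4. Step 2 — apply |x|_p = p^{-v_p(x)} = 5^{-4} = 1/625.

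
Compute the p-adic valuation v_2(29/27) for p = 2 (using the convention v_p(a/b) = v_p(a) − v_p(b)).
v_2(29/27) = 0

Factor powers of 2 from the numerator and denominator of the reduced fraction: 29 = 2^0 · 29 and 27 = 2^0 · 27. Apply v_p(a/b) = v_p(a) − v_p(b): v_2(29/27) = 0 − 0 = 0.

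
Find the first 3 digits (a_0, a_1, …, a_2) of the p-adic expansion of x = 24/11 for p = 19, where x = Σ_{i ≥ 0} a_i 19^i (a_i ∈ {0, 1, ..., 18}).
(a_0, …, a_2) = (16, 1, 12)

v_19(24/11) = 0 (numerator and denominator both coprime to 19), so x ∈ ℤ_19^×. Compute digits iteratively via a_i = x_i mod 19, x_{i+1} = (x_i − a_i)/19, with x_0 = x:
  x_0 = 24/11;  a_0 = 16;  x_1 = (x_0 − 16)/19 = -8/11
  x_1 = -8/11;  a_1 = 1;  x_2 = (x_1 − 1)/19 = -1/11
  x_2 = -1/11;  a_2 = 12;  x_3 = (x_2 − 12)/19 = -7/11
Digits: (16, 1, 12).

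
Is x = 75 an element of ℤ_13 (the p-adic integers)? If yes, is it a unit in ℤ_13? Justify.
x ∈ ℤ_13^× (unit); v_13(x) = 0

ℤ_13 = {x ∈ ℚ_13 : v_13(x) ≥ 0} and ℤ_13^× = {x ∈ ℤ_13 : v_13(x) = 0}. Here v_13(75) = v_13(num) − v_13(den) = 0; compare against these criteria.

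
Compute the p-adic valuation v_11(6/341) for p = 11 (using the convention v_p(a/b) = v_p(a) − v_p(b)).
v_11(6/341) = -1

Factor powers of 11 from the numerator and denominator of the reduced fraction: 6 = 11^0 · 6 and 341 = 11^1 · 31. Apply v_p(a/b) = v_p(a) − v_p(b): v_11(6/341) = 0 − 1 = -1.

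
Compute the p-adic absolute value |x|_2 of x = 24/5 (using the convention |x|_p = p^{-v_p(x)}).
|24/5|_2 = 1/8

Step 1 — compute v_2(x) by factoring powers of 2 out of the numerator and denominator: v_2(24/5) = 3. Step 2 — apply |x|_p = p^{-v_p(x)} = 2^{-3} = 1/8.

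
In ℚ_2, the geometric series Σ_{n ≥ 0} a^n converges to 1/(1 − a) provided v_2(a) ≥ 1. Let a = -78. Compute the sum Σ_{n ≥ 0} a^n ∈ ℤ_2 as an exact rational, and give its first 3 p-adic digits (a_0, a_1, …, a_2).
Σ a^n = 1/(1 − a) = 1/79;  first 3 digits = (1, 1, 1)

v_2(a) = 1 ≥ 1, so the series converges in ℤ_2 to 1/(1 − a) = 1/(1 − (-78)) = 1/79. Expand this rational in ℤ_2: compute digits iteratively via d_i = x_i mod 2, x_{i+1} = (x_i − d_i)/2. The first 3 digits are (1, 1, 1).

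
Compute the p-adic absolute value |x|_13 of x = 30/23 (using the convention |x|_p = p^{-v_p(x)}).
|30/23|_13 = 1

Step 1 — compute v_13(x) by factoring powers of 13 out of the numerator and denominator: v_13(30/23) = 0. Step 2 — apply |x|_p = p^{-v_p(x)} = 13^{0} = 1.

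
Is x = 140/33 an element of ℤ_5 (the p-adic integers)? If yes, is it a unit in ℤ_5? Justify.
x ∈ ℤ_5 but not a unit; v_5(x) = 1 > 0

ℤ_5 = {x ∈ ℚ_5 : v_5(x) ≥ 0} and ℤ_5^× = {x ∈ ℤ_5 : v_5(x) = 0}. Here v_5(140/33) = v_5(num) − v_5(den) = 1; compare against these criteria.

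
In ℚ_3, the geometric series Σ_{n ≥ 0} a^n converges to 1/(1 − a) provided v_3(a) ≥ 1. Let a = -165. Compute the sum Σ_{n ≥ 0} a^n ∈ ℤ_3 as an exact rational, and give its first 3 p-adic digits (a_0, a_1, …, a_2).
Σ a^n = 1/(1 − a) = 1/166;  first 3 digits = (1, 2, 0)

v_3(a) = 1 ≥ 1, so the series converges in ℤ_3 to 1/(1 − a) = 1/(1 − (-165)) = 1/166. Expand this rational in ℤ_3: compute digits iteratively via d_i = x_i mod 3, x_{i+1} = (x_i − d_i)/3. The first 3 digits are (1, 2, 0).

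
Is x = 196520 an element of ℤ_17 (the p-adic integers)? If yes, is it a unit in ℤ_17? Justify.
x ∈ ℤ_17 but not a unit; v_17(x) = 3 > 0

ℤ_17 = {x ∈ ℚ_17 : v_17(x) ≥ 0} and ℤ_17^× = {x ∈ ℤ_17 : v_17(x) = 0}. Here v_17(196520) = v_17(num) − v_17(den) = 3; compare against these criteria.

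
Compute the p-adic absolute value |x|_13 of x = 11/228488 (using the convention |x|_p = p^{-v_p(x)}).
|11/228488|_13 = 28561

Step 1 — compute v_13(x) by factoring powers of 13 out of the numerator and denominator: v_13(11/228488) = -4. Step 2 — apply |x|_p = p^{-v_p(x)} = 13^{4} = 28561.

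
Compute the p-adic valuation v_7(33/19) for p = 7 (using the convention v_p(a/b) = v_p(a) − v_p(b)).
v_7(33/19) = 0

Factor powers of 7 from the numerator and denominator of the reduced fraction: 33 = 7^0 · 33 and 19 = 7^0 · 19. Apply v_p(a/b) = v_p(a) − v_p(b): v_7(33/19) = 0 − 0 = 0.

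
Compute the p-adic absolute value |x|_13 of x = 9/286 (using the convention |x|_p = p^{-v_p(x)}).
|9/286|_13 = 13

Step 1 — compute v_13(x) by factoring powers of 13 out of the numerator and denominator: v_13(9/286) = -1. Step 2 — apply |x|_p = p^{-v_p(x)} = 13^{1} = 13.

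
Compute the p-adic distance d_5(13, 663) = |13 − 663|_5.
d_5(13, 663) = 1/25

Step 1 — x − y = 13 − 663 = -650. Step 2 — v_5(-650) = 2 (factor: -650 = −(5^2 · 26); the sign does not affect v_p). Step 3 — |x − y|_5 = 5^{-2} = 1/25.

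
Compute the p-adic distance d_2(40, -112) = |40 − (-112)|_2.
d_2(40, -112) = 1/8

Step 1 — x − y = 40 − (-112) = 152. Step 2 — v_2(152) = 3 (factor: 152 = (2^3 · 19); the sign does not affect v_p). Step 3 — |x − y|_2 = 2^{-3} = 1/8.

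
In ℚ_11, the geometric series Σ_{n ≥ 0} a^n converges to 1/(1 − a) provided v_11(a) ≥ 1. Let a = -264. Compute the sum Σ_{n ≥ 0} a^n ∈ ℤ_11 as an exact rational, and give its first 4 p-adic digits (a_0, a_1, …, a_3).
Σ a^n = 1/(1 − a) = 1/265;  first 4 digits = (1, 9, 1, 0)

v_11(a) = 1 ≥ 1, so the series converges in ℤ_11 to 1/(1 − a) = 1/(1 − (-264)) = 1/265. Expand this rational in ℤ_11: compute digits iteratively via d_i = x_i mod 11, x_{i+1} = (x_i − d_i)/11. The first 4 digits are (1, 9, 1, 0).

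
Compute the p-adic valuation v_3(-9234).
v_3(-9234) = 5

v_3(n) is the largest exponent k such that 3^k divides n. Factor out: -9234 = -3^5 · 38. (Sign doesn't affect v_p.) So v_3(-9234) = 5.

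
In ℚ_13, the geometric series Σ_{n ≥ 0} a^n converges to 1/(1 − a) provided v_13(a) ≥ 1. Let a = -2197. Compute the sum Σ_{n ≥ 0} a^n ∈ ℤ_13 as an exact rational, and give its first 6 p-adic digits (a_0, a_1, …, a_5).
Σ a^n = 1/(1 − a) = 1/2198;  first 6 digits = (1, 0, 0, 12, 12, 12)

v_13(a) = 3 ≥ 1, so the series converges in ℤ_13 to 1/(1 − a) = 1/(1 − (-2197)) = 1/2198. Expand this rational in ℤ_13: compute digits iteratively via d_i = x_i mod 13, x_{i+1} = (x_i − d_i)/13. The first 6 digits are (1, 0, 0, 12, 12, 12).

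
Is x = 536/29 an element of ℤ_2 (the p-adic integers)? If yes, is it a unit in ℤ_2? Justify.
x ∈ ℤ_2 but not a unit; v_2(x) = 3 > 0

ℤ_2 = {x ∈ ℚ_2 : v_2(x) ≥ 0} and ℤ_2^× = {x ∈ ℤ_2 : v_2(x) = 0}. Here v_2(536/29) = v_2(num) − v_2(den) = 3; compare against these criteria.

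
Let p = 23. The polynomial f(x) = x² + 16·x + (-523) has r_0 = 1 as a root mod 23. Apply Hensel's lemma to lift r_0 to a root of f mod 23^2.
r_1 = 323 (mod 529)

Hensel: r_{i+1} = r_i − f(r_i)·(f′(r_i))^{-1} mod 23^{i+2}, f′(x) = 2x + 16. Iterate:
  r_0 = 1 (mod 23)
  r_1 = 323 (mod 529)
Final: r = 323 satisfies f(r) ≡ 0 mod 23^2.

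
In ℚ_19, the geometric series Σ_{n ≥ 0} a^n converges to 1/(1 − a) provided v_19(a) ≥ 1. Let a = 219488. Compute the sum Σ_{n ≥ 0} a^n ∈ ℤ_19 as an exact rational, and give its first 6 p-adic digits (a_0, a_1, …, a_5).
Σ a^n = 1/(1 − a) = -1/219487;  first 6 digits = (1, 0, 0, 13, 1, 0)

v_19(a) = 3 ≥ 1, so the series converges in ℤ_19 to 1/(1 − a) = 1/(1 − 219488) = -1/219487. Expand this rational in ℤ_19: compute digits iteratively via d_i = x_i mod 19, x_{i+1} = (x_i − d_i)/19. The first 6 digits are (1, 0, 0, 13, 1, 0).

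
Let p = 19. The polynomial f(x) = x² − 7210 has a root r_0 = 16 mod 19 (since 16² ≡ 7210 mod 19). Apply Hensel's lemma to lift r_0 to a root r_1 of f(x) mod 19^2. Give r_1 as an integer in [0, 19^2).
r_1 = 301 (mod 361)

Hensel's recurrence: r_{i+1} = r_i − f(r_i)·(f′(r_i))^{-1} mod 19^{i+2}, with f′(x) = 2x. Iterate:
  r_0 = 16 (mod 19)
  r_1 = 301 (mod 361)
Final: r_1 = 301, and one checks f(r_1) ≡ 0 mod 19^2.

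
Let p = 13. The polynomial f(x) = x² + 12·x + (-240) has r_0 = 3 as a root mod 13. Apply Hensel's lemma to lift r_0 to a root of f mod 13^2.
r_1 = 42 (mod 169)

Hensel: r_{i+1} = r_i − f(r_i)·(f′(r_i))^{-1} mod 13^{i+2}, f′(x) = 2x + 12. Iterate:
  r_0 = 3 (mod 13)
  r_1 = 42 (mod 169)
Final: r = 42 satisfies f(r) ≡ 0 mod 13^2.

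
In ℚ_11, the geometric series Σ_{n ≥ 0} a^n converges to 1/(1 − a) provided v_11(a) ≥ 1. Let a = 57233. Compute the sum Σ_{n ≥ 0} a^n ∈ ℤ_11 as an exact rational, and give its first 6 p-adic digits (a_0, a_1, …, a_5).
Σ a^n = 1/(1 − a) = -1/57232;  first 6 digits = (1, 0, 0, 10, 3, 0)

v_11(a) = 3 ≥ 1, so the series converges in ℤ_11 to 1/(1 − a) = 1/(1 − 57233) = -1/57232. Expand this rational in ℤ_11: compute digits iteratively via d_i = x_i mod 11, x_{i+1} = (x_i − d_i)/11. The first 6 digits are (1, 0, 0, 10, 3, 0).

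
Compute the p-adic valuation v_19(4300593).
v_19(4300593) = 4

v_19(n) is the largest exponent k such that 19^k divides n. Factor out: 4300593 = 19^4 · 33. (Sign doesn't affect v_p.) So v_19(4300593) = 4.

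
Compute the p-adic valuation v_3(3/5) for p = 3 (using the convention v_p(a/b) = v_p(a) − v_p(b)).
v_3(3/5) = 1

Factor powers of 3 from the numerator and denominator of the reduced fraction: 3 = 3^1 · 1 and 5 = 3^0 · 5. Apply v_p(a/b) = v_p(a) − v_p(b): v_3(3/5) = 1 − 0 = 1.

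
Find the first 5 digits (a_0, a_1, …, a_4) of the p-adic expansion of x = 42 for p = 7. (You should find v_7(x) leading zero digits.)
(a_0, …, a_4) = (0, 6, 0, 0, 0)

v_7(42) = 1, so a_0 = ... = a_0 = 0. Factor out: x = 7^1 · u with u = 6 a unit in ℤ_7. Expand u iteratively via a_{v+i} = u_i mod 7, u_{i+1} = (u_i − a_{v+i})/7:
  u_0 = 6;  a_1 = 6;  u_1 = (u_0 − 6)/7 = 0
  u_1 = 0;  a_2 = 0;  u_2 = (u_1 − 0)/7 = 0
  u_2 = 0;  a_3 = 0;  u_3 = (u_2 − 0)/7 = 0
  u_3 = 0;  a_4 = 0;  u_4 = (u_3 − 0)/7 = 0
Digits: (0, 6, 0, 0, 0).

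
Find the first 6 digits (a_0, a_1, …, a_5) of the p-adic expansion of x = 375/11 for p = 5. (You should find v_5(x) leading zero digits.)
(a_0, …, a_5) = (0, 0, 0, 3, 4, 0)

v_5(375/11) = 3, so a_0 = ... = a_2 = 0. Factor out: x = 5^3 · u with u = 3/11 a unit in ℤ_5. Expand u iteratively via a_{v+i} = u_i mod 5, u_{i+1} = (u_i − a_{v+i})/5:
  u_0 = 3/11;  a_3 = 3;  u_1 = (u_0 − 3)/5 = -6/11
  u_1 = -6/11;  a_4 = 4;  u_2 = (u_1 − 4)/5 = -10/11
  u_2 = -10/11;  a_5 = 0;  u_3 = (u_2 − 0)/5 = -2/11
Digits: (0, 0, 0, 3, 4, 0).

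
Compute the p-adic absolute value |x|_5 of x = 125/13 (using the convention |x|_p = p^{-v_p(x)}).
|125/13|_5 = 1/125

Step 1 — compute v_5(x) by factoring powers of 5 out of the numerator and denominator: v_5(125/13) = 3. Step 2 — apply |x|_p = p^{-v_p(x)} = 5^{-3} = 1/125.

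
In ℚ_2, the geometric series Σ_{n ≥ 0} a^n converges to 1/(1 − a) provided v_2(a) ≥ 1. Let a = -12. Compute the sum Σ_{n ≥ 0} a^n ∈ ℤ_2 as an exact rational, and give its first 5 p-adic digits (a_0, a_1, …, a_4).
Σ a^n = 1/(1 − a) = 1/13;  first 5 digits = (1, 0, 1, 0, 0)

v_2(a) = 2 ≥ 1, so the series converges in ℤ_2 to 1/(1 − a) = 1/(1 − (-12)) = 1/13. Expand this rational in ℤ_2: compute digits iteratively via d_i = x_i mod 2, x_{i+1} = (x_i − d_i)/2. The first 5 digits are (1, 0, 1, 0, 0).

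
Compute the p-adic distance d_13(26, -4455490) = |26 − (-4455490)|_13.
d_13(26, -4455490) = 1/371293

Step 1 — x − y = 26 − (-4455490) = 4455516. Step 2 — v_13(4455516) = 5 (factor: 4455516 = (13^5 · 12); the sign does not affect v_p). Step 3 — |x − y|_13 = 13^{-5} = 1/371293.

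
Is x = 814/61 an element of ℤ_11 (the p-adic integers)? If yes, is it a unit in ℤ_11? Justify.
x ∈ ℤ_11 but not a unit; v_11(x) = 1 > 0

ℤ_11 = {x ∈ ℚ_11 : v_11(x) ≥ 0} and ℤ_11^× = {x ∈ ℤ_11 : v_11(x) = 0}. Here v_11(814/61) = v_11(num) − v_11(den) = 1; compare against these criteria.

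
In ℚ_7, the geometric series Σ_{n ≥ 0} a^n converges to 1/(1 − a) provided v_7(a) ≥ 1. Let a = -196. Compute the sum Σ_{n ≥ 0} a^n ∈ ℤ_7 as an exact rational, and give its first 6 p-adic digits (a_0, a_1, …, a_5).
Σ a^n = 1/(1 − a) = 1/197;  first 6 digits = (1, 0, 3, 6, 1, 2)

v_7(a) = 2 ≥ 1, so the series converges in ℤ_7 to 1/(1 − a) = 1/(1 − (-196)) = 1/197. Expand this rational in ℤ_7: compute digits iteratively via d_i = x_i mod 7, x_{i+1} = (x_i − d_i)/7. The first 6 digits are (1, 0, 3, 6, 1, 2).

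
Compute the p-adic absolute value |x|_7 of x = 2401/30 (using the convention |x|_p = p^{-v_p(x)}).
|2401/30|_7 = 1/2401

Step 1 — compute v_7(x) by factoring powers of 7 out of the numerator and denominator: v_7(2401/30) = 4. Step 2 — apply |x|_p = p^{-v_p(x)} = 7^{-4} = 1/2401.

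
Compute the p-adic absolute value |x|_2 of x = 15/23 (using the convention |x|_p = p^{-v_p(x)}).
|15/23|_2 = 1

Step 1 — compute v_2(x) by factoring powers of 2 out of the numerator and denominator: v_2(15/23) = 0. Step 2 — apply |x|_p = p^{-v_p(x)} = 2^{0} = 1.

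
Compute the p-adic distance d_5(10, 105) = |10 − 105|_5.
d_5(10, 105) = 1/5

Step 1 — x − y = 10 − 105 = -95. Step 2 — v_5(-95) = 1 (factor: -95 = −(5^1 · 19); the sign does not affect v_p). Step 3 — |x − y|_5 = 5^{-1} = 1/5.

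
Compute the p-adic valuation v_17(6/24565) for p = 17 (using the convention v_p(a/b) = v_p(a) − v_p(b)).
v_17(6/24565) = -3

Factor powers of 17 from the numerator and denominator of the reduced fraction: 6 = 17^0 · 6 and 24565 = 17^3 · 5. Apply v_p(a/b) = v_p(a) − v_p(b): v_17(6/24565) = 0 − 3 = -3.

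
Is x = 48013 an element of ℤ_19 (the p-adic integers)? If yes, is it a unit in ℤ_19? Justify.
x ∈ ℤ_19 but not a unit; v_19(x) = 3 > 0

ℤ_19 = {x ∈ ℚ_19 : v_19(x) ≥ 0} and ℤ_19^× = {x ∈ ℤ_19 : v_19(x) = 0}. Here v_19(48013) = v_19(num) − v_19(den) = 3; compare against these criteria.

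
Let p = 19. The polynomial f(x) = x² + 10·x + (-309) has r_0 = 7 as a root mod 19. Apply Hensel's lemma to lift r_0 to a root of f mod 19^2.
r_1 = 45 (mod 361)

Hensel: r_{i+1} = r_i − f(r_i)·(f′(r_i))^{-1} mod 19^{i+2}, f′(x) = 2x + 10. Iterate:
  r_0 = 7 (mod 19)
  r_1 = 45 (mod 361)
Final: r = 45 satisfies f(r) ≡ 0 mod 19^2.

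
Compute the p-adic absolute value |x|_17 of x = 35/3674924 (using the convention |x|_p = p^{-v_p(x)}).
|35/3674924|_17 = 83521

Step 1 — compute v_17(x) by factoring powers of 17 out of the numerator and denominator: v_17(35/3674924) = -4. Step 2 — apply |x|_p = p^{-v_p(x)} = 17^{4} = 83521.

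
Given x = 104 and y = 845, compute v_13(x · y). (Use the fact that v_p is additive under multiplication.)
v_13(87880) = 3

v_p(x) = 1 (factor: 104 = 13^1 · 8); v_p(y) = 2 (factor: 845 = 13^2 · 5). Additivity: v_p(xy) = v_p(x) + v_p(y) = 1 + 2 = 3. (Direct check: xy = 87880 = 13^3 · (40).)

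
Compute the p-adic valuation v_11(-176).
v_11(-176) = 1

v_11(n) is the largest exponent k such that 11^k divides n. Factor out: -176 = -11^1 · 16. (Sign doesn't affect v_p.) So v_11(-176) = 1.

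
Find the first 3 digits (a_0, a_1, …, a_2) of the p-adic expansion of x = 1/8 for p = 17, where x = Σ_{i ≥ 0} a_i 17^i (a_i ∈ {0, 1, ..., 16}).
(a_0, …, a_2) = (15, 14, 14)

v_17(1/8) = 0 (numerator and denominator both coprime to 17), so x ∈ ℤ_17^×. Compute digits iteratively via a_i = x_i mod 17, x_{i+1} = (x_i − a_i)/17, with x_0 = x:
  x_0 = 1/8;  a_0 = 15;  x_1 = (x_0 − 15)/17 = -7/8
  x_1 = -7/8;  a_1 = 14;  x_2 = (x_1 − 14)/17 = -7/8
  x_2 = -7/8;  a_2 = 14;  x_3 = (x_2 − 14)/17 = -7/8
Digits: (15, 14, 14).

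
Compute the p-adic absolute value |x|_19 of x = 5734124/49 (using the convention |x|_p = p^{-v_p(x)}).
|5734124/49|_19 = 1/130321

Step 1 — compute v_19(x) by factoring powers of 19 out of the numerator and denominator: v_19(5734124/49) = 4. Step 2 — apply |x|_p = p^{-v_p(x)} = 19^{-4} = 1/130321.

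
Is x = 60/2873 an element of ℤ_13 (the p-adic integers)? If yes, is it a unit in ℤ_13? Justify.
x ∉ ℤ_13 (v_13(x) = -2 < 0)

ℤ_13 = {x ∈ ℚ_13 : v_13(x) ≥ 0} and ℤ_13^× = {x ∈ ℤ_13 : v_13(x) = 0}. Here v_13(60/2873) = v_13(num) − v_13(den) = -2; compare against these criteria.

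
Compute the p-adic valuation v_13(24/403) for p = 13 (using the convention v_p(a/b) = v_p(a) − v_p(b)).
v_13(24/403) = -1

Factor powers of 13 from the numerator and denominator of the reduced fraction: 24 = 13^0 · 24 and 403 = 13^1 · 31. Apply v_p(a/b) = v_p(a) − v_p(b): v_13(24/403) = 0 − 1 = -1.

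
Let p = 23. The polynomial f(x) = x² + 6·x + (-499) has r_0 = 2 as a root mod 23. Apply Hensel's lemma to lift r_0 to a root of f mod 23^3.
r_2 = 5499 (mod 12167)

Hensel: r_{i+1} = r_i − f(r_i)·(f′(r_i))^{-1} mod 23^{i+2}, f′(x) = 2x + 6. Iterate:
  r_0 = 2 (mod 23)
  r_1 = 209 (mod 529)
  r_2 = 5499 (mod 12167)
Final: r = 5499 satisfies f(r) ≡ 0 mod 23^3.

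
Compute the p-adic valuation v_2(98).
v_2(98) = 1

v_2(n) is the largest exponent k such that 2^k divides n. Factor out: 98 = 2^1 · 49. (Sign doesn't affect v_p.) So v_2(98) = 1.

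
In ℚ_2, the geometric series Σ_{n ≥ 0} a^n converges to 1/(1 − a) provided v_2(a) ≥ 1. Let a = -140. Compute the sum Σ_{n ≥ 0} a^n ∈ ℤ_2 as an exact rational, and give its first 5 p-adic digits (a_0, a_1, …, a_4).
Σ a^n = 1/(1 − a) = 1/141;  first 5 digits = (1, 0, 1, 0, 0)

v_2(a) = 2 ≥ 1, so the series converges in ℤ_2 to 1/(1 − a) = 1/(1 − (-140)) = 1/141. Expand this rational in ℤ_2: compute digits iteratively via d_i = x_i mod 2, x_{i+1} = (x_i − d_i)/2. The first 5 digits are (1, 0, 1, 0, 0).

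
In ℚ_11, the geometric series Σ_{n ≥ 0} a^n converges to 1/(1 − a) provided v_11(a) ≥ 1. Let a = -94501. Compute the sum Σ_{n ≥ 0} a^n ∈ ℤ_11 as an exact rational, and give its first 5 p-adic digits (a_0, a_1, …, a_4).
Σ a^n = 1/(1 − a) = 1/94502;  first 5 digits = (1, 0, 0, 6, 4)

v_11(a) = 3 ≥ 1, so the series converges in ℤ_11 to 1/(1 − a) = 1/(1 − (-94501)) = 1/94502. Expand this rational in ℤ_11: compute digits iteratively via d_i = x_i mod 11, x_{i+1} = (x_i − d_i)/11. The first 5 digits are (1, 0, 0, 6, 4).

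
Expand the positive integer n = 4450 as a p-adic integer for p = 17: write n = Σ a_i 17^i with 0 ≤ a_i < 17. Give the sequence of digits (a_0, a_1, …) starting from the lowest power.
(a_0, a_1, …) = (13, 6, 15)

Repeated division by 17 gives the digits low-to-high: 4450 = 13 + 6·17^1 + 15·17^2. Digit sequence: (13, 6, 15).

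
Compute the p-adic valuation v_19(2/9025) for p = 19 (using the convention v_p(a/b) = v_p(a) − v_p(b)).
v_19(2/9025) = -2

Factor powers of 19 from the numerator and denominator of the reduced fraction: 2 = 19^0 · 2 and 9025 = 19^2 · 25. Apply v_p(a/b) = v_p(a) − v_p(b): v_19(2/9025) = 0 − 2 = -2.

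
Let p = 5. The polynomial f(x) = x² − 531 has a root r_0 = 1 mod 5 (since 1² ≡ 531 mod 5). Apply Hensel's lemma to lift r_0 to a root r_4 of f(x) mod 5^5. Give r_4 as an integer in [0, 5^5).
r_4 = 1216 (mod 3125)

Hensel's recurrence: r_{i+1} = r_i − f(r_i)·(f′(r_i))^{-1} mod 5^{i+2}, with f′(x) = 2x. Iterate:
  r_0 = 1 (mod 5)
  r_1 = 16 (mod 25)
  r_2 = 91 (mod 125)
  r_3 = 591 (mod 625)
  r_4 = 1216 (mod 3125)
Final: r_4 = 1216, and one checks f(r_4) ≡ 0 mod 5^5.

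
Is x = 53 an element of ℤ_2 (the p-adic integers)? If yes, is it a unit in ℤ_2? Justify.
x ∈ ℤ_2^× (unit); v_2(x) = 0

ℤ_2 = {x ∈ ℚ_2 : v_2(x) ≥ 0} and ℤ_2^× = {x ∈ ℤ_2 : v_2(x) = 0}. Here v_2(53) = v_2(num) − v_2(den) = 0; compare against these criteria.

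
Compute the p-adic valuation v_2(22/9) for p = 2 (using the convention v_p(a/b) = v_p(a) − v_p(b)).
v_2(22/9) = 1

Factor powers of 2 from the numerator and denominator of the reduced fraction: 22 = 2^1 · 11 and 9 = 2^0 · 9. Apply v_p(a/b) = v_p(a) − v_p(b): v_2(22/9) = 1 − 0 = 1.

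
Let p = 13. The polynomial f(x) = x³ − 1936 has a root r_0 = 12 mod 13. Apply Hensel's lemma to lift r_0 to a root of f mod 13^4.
r_3 = 15235 (mod 28561)

Hensel: r_{i+1} = r_i − f(r_i)/f′(r_i) mod 13^{i+2}, where f′(x) = 3x². Iterate:
  r_0 = 12 (mod 13)
  r_1 = 25 (mod 169)
  r_2 = 2053 (mod 2197)
  r_3 = 15235 (mod 28561)
Final: r = 15235 with f(r) ≡ 0 mod 13^4.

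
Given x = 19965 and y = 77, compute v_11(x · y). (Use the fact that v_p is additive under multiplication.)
v_11(1537305) = 4

v_p(x) = 3 (factor: 19965 = 11^3 · 15); v_p(y) = 1 (factor: 77 = 11^1 · 7). Additivity: v_p(xy) = v_p(x) + v_p(y) = 3 + 1 = 4. (Direct check: xy = 1537305 = 11^4 · (105).)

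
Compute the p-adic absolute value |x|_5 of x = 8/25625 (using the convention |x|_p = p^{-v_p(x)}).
|8/25625|_5 = 625

Step 1 — compute v_5(x) by factoring powers of 5 out of the numerator and denominator: v_5(8/25625) = -4. Step 2 — apply |x|_p = p^{-v_p(x)} = 5^{4} = 625.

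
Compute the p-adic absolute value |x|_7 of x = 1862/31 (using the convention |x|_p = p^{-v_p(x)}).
|1862/31|_7 = 1/49

Step 1 — compute v_7(x) by factoring powers of 7 out of the numerator and denominator: v_7(1862/31) = 2. Step 2 — apply |x|_p = p^{-v_p(x)} = 7^{-2} = 1/49.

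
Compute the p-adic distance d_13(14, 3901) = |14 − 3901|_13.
d_13(14, 3901) = 1/169

Step 1 — x − y = 14 − 3901 = -3887. Step 2 — v_13(-3887) = 2 (factor: -3887 = −(13^2 · 23); the sign does not affect v_p). Step 3 — |x − y|_13 = 13^{-2} = 1/169.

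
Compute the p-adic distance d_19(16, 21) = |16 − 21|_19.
d_19(16, 21) = 1

Step 1 — x − y = 16 − 21 = -5. Step 2 — v_19(-5) = 0 (factor: -5 = −(19^0 · 5); the sign does not affect v_p). Step 3 — |x − y|_19 = 19^{0} = 1.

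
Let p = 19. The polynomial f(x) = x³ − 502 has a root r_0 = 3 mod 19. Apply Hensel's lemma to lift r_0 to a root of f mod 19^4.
r_3 = 10035 (mod 130321)

Hensel: r_{i+1} = r_i − f(r_i)/f′(r_i) mod 19^{i+2}, where f′(x) = 3x². Iterate:
  r_0 = 3 (mod 19)
  r_1 = 288 (mod 361)
  r_2 = 3176 (mod 6859)
  r_3 = 10035 (mod 130321)
Final: r = 10035 with f(r) ≡ 0 mod 19^4.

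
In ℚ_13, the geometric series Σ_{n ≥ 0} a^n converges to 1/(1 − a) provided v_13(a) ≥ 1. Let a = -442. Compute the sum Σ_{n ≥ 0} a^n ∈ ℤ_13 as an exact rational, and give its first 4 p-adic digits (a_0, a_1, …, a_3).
Σ a^n = 1/(1 − a) = 1/443;  first 4 digits = (1, 5, 9, 5)

v_13(a) = 1 ≥ 1, so the series converges in ℤ_13 to 1/(1 − a) = 1/(1 − (-442)) = 1/443. Expand this rational in ℤ_13: compute digits iteratively via d_i = x_i mod 13, x_{i+1} = (x_i − d_i)/13. The first 4 digits are (1, 5, 9, 5).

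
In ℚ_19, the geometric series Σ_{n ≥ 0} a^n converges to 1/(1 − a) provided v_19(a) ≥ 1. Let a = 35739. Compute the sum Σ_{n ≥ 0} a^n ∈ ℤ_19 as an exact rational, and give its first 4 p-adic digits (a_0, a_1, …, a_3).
Σ a^n = 1/(1 − a) = -1/35738;  first 4 digits = (1, 0, 4, 5)

v_19(a) = 2 ≥ 1, so the series converges in ℤ_19 to 1/(1 − a) = 1/(1 − 35739) = -1/35738. Expand this rational in ℤ_19: compute digits iteratively via d_i = x_i mod 19, x_{i+1} = (x_i − d_i)/19. The first 4 digits are (1, 0, 4, 5).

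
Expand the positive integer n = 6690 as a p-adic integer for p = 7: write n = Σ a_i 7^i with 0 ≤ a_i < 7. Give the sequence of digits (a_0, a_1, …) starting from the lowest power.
(a_0, a_1, …) = (5, 3, 3, 5, 2)

Repeated division by 7 gives the digits low-to-high: 6690 = 5 + 3·7^1 + 3·7^2 + 5·7^3 + 2·7^4. Digit sequence: (5, 3, 3, 5, 2).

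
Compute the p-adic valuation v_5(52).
v_5(52) = 0

v_5(n) is the largest exponent k such that 5^k divides n. Factor out: 52 = 5^0 · 52. (Sign doesn't affect v_p.) So v_5(52) = 0.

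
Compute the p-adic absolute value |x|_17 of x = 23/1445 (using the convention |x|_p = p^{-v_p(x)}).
|23/1445|_17 = 289

Step 1 — compute v_17(x) by factoring powers of 17 out of the numerator and denominator: v_17(23/1445) = -2. Step 2 — apply |x|_p = p^{-v_p(x)} = 17^{2} = 289.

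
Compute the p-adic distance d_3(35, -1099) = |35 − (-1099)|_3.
d_3(35, -1099) = 1/81

Step 1 — x − y = 35 − (-1099) = 1134. Step 2 — v_3(1134) = 4 (factor: 1134 = (3^4 · 14); the sign does not affect v_p). Step 3 — |x − y|_3 = 3^{-4} = 1/81.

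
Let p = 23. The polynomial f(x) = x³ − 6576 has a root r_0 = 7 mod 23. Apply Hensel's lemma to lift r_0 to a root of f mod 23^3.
r_2 = 5872 (mod 12167)

Hensel: r_{i+1} = r_i − f(r_i)/f′(r_i) mod 23^{i+2}, where f′(x) = 3x². Iterate:
  r_0 = 7 (mod 23)
  r_1 = 53 (mod 529)
  r_2 = 5872 (mod 12167)
Final: r = 5872 with f(r) ≡ 0 mod 23^3.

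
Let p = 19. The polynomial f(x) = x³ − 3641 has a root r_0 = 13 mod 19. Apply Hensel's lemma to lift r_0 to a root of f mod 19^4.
r_3 = 66076 (mod 130321)

Hensel: r_{i+1} = r_i − f(r_i)/f′(r_i) mod 19^{i+2}, where f′(x) = 3x². Iterate:
  r_0 = 13 (mod 19)
  r_1 = 13 (mod 361)
  r_2 = 4345 (mod 6859)
  r_3 = 66076 (mod 130321)
Final: r = 66076 with f(r) ≡ 0 mod 19^4.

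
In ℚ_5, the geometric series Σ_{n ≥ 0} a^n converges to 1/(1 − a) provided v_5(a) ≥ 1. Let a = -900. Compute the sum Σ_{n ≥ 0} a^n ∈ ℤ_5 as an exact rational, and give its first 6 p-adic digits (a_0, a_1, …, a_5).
Σ a^n = 1/(1 − a) = 1/901;  first 6 digits = (1, 0, 4, 2, 4, 3)

v_5(a) = 2 ≥ 1, so the series converges in ℤ_5 to 1/(1 − a) = 1/(1 − (-900)) = 1/901. Expand this rational in ℤ_5: compute digits iteratively via d_i = x_i mod 5, x_{i+1} = (x_i − d_i)/5. The first 6 digits are (1, 0, 4, 2, 4, 3).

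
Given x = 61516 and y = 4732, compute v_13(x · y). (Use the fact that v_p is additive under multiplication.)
v_13(291093712) = 5

v_p(x) = 3 (factor: 61516 = 13^3 · 28); v_p(y) = 2 (factor: 4732 = 13^2 · 28). Additivity: v_p(xy) = v_p(x) + v_p(y) = 3 + 2 = 5. (Direct check: xy = 291093712 = 13^5 · (784).)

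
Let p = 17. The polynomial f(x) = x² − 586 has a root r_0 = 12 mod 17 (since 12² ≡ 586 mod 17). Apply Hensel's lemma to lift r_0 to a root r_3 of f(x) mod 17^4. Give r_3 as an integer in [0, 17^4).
r_3 = 21296 (mod 83521)

Hensel's recurrence: r_{i+1} = r_i − f(r_i)·(f′(r_i))^{-1} mod 17^{i+2}, with f′(x) = 2x. Iterate:
  r_0 = 12 (mod 17)
  r_1 = 199 (mod 289)
  r_2 = 1644 (mod 4913)
  r_3 = 21296 (mod 83521)
Final: r_3 = 21296, and one checks f(r_3) ≡ 0 mod 17^4.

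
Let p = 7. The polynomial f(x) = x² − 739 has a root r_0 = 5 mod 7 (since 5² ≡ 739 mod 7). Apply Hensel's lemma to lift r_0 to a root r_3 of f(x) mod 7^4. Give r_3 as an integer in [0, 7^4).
r_3 = 1615 (mod 2401)

Hensel's recurrence: r_{i+1} = r_i − f(r_i)·(f′(r_i))^{-1} mod 7^{i+2}, with f′(x) = 2x. Iterate:
  r_0 = 5 (mod 7)
  r_1 = 47 (mod 49)
  r_2 = 243 (mod 343)
  r_3 = 1615 (mod 2401)
Final: r_3 = 1615, and one checks f(r_3) ≡ 0 mod 7^4.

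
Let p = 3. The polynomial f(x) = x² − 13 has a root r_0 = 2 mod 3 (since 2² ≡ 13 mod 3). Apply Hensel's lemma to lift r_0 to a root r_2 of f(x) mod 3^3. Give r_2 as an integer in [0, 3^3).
r_2 = 11 (mod 27)

Hensel's recurrence: r_{i+1} = r_i − f(r_i)·(f′(r_i))^{-1} mod 3^{i+2}, with f′(x) = 2x. Iterate:
  r_0 = 2 (mod 3)
  r_1 = 2 (mod 9)
  r_2 = 11 (mod 27)
Final: r_2 = 11, and one checks f(r_2) ≡ 0 mod 3^3.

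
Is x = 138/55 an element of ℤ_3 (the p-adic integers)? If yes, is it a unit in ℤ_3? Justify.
x ∈ ℤ_3 but not a unit; v_3(x) = 1 > 0

ℤ_3 = {x ∈ ℚ_3 : v_3(x) ≥ 0} and ℤ_3^× = {x ∈ ℤ_3 : v_3(x) = 0}. Here v_3(138/55) = v_3(num) − v_3(den) = 1; compare against these criteria.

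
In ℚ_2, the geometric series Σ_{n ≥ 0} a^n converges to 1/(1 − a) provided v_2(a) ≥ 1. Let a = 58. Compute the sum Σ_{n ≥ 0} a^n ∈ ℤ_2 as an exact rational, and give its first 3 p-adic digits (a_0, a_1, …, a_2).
Σ a^n = 1/(1 − a) = -1/57;  first 3 digits = (1, 1, 1)

v_2(a) = 1 ≥ 1, so the series converges in ℤ_2 to 1/(1 − a) = 1/(1 − 58) = -1/57. Expand this rational in ℤ_2: compute digits iteratively via d_i = x_i mod 2, x_{i+1} = (x_i − d_i)/2. The first 3 digits are (1, 1, 1).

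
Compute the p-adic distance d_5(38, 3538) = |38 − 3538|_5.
d_5(38, 3538) = 1/125

Step 1 — x − y = 38 − 3538 = -3500. Step 2 — v_5(-3500) = 3 (factor: -3500 = −(5^3 · 28); the sign does not affect v_p). Step 3 — |x − y|_5 = 5^{-3} = 1/125.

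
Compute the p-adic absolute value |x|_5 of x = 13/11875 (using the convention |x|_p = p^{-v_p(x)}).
|13/11875|_5 = 625

Step 1 — compute v_5(x) by factoring powers of 5 out of the numerator and denominator: v_5(13/11875) = -4. Step 2 — apply |x|_p = p^{-v_p(x)} = 5^{4} = 625.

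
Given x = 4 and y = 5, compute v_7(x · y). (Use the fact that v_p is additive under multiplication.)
v_7(20) = 0

v_p(x) = 0 (factor: 4 = 7^0 · 4); v_p(y) = 0 (factor: 5 = 7^0 · 5). Additivity: v_p(xy) = v_p(x) + v_p(y) = 0 + 0 = 0. (Direct check: xy = 20 = 7^0 · (20).)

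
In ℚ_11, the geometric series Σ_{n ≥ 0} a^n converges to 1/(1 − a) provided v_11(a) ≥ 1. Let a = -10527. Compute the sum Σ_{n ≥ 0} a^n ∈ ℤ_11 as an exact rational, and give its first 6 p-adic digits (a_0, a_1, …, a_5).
Σ a^n = 1/(1 − a) = 1/10528;  first 6 digits = (1, 0, 1, 3, 0, 6)

v_11(a) = 2 ≥ 1, so the series converges in ℤ_11 to 1/(1 − a) = 1/(1 − (-10527)) = 1/10528. Expand this rational in ℤ_11: compute digits iteratively via d_i = x_i mod 11, x_{i+1} = (x_i − d_i)/11. The first 6 digits are (1, 0, 1, 3, 0, 6).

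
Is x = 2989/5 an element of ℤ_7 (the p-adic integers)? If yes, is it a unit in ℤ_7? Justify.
x ∈ ℤ_7 but not a unit; v_7(x) = 2 > 0

ℤ_7 = {x ∈ ℚ_7 : v_7(x) ≥ 0} and ℤ_7^× = {x ∈ ℤ_7 : v_7(x) = 0}. Here v_7(2989/5) = v_7(num) − v_7(den) = 2; compare against these criteria.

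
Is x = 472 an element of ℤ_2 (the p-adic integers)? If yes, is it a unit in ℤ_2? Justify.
x ∈ ℤ_2 but not a unit; v_2(x) = 3 > 0

ℤ_2 = {x ∈ ℚ_2 : v_2(x) ≥ 0} and ℤ_2^× = {x ∈ ℤ_2 : v_2(x) = 0}. Here v_2(472) = v_2(num) − v_2(den) = 3; compare against these criteria.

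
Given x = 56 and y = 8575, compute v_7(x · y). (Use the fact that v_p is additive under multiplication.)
v_7(480200) = 4

v_p(x) = 1 (factor: 56 = 7^1 · 8); v_p(y) = 3 (factor: 8575 = 7^3 · 25). Additivity: v_p(xy) = v_p(x) + v_p(y) = 1 + 3 = 4. (Direct check: xy = 480200 = 7^4 · (200).)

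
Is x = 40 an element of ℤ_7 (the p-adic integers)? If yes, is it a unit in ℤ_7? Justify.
x ∈ ℤ_7^× (unit); v_7(x) = 0

ℤ_7 = {x ∈ ℚ_7 : v_7(x) ≥ 0} and ℤ_7^× = {x ∈ ℤ_7 : v_7(x) = 0}. Here v_7(40) = v_7(num) − v_7(den) = 0; compare against these criteria.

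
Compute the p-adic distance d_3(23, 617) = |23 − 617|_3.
d_3(23, 617) = 1/27

Step 1 — x − y = 23 − 617 = -594. Step 2 — v_3(-594) = 3 (factor: -594 = −(3^3 · 22); the sign does not affect v_p). Step 3 — |x − y|_3 = 3^{-3} = 1/27.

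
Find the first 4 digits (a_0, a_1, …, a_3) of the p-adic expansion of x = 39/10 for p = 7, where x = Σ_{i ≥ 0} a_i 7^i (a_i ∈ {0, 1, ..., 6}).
(a_0, …, a_3) = (6, 6, 4, 0)

v_7(39/10) = 0 (numerator and denominator both coprime to 7), so x ∈ ℤ_7^×. Compute digits iteratively via a_i = x_i mod 7, x_{i+1} = (x_i − a_i)/7, with x_0 = x:
  x_0 = 39/10;  a_0 = 6;  x_1 = (x_0 − 6)/7 = -3/10
  x_1 = -3/10;  a_1 = 6;  x_2 = (x_1 − 6)/7 = -9/10
  x_2 = -9/10;  a_2 = 4;  x_3 = (x_2 − 4)/7 = -7/10
  x_3 = -7/10;  a_3 = 0;  x_4 = (x_3 − 0)/7 = -1/10
Digits: (6, 6, 4, 0).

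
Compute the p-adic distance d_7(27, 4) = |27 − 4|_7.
d_7(27, 4) = 1

Step 1 — x − y = 27 − 4 = 23. Step 2 — v_7(23) = 0 (factor: 23 = (7^0 · 23); the sign does not affect v_p). Step 3 — |x − y|_7 = 7^{0} = 1.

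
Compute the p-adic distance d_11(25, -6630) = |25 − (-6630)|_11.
d_11(25, -6630) = 1/1331

Step 1 — x − y = 25 − (-6630) = 6655. Step 2 — v_11(6655) = 3 (factor: 6655 = (11^3 · 5); the sign does not affect v_p). Step 3 — |x − y|_11 = 11^{-3} = 1/1331.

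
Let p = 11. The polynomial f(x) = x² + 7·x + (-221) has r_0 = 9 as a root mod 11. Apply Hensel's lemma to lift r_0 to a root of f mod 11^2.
r_1 = 75 (mod 121)

Hensel: r_{i+1} = r_i − f(r_i)·(f′(r_i))^{-1} mod 11^{i+2}, f′(x) = 2x + 7. Iterate:
  r_0 = 9 (mod 11)
  r_1 = 75 (mod 121)
Final: r = 75 satisfies f(r) ≡ 0 mod 11^2.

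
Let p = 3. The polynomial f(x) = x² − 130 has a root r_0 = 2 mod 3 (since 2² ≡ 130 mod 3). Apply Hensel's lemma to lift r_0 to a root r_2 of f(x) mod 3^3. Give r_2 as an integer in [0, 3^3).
r_2 = 20 (mod 27)

Hensel's recurrence: r_{i+1} = r_i − f(r_i)·(f′(r_i))^{-1} mod 3^{i+2}, with f′(x) = 2x. Iterate:
  r_0 = 2 (mod 3)
  r_1 = 2 (mod 9)
  r_2 = 20 (mod 27)
Final: r_2 = 20, and one checks f(r_2) ≡ 0 mod 3^3.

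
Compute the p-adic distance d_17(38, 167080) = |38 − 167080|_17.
d_17(38, 167080) = 1/83521

Step 1 — x − y = 38 − 167080 = -167042. Step 2 — v_17(-167042) = 4 (factor: -167042 = −(17^4 · 2); the sign does not affect v_p). Step 3 — |x − y|_17 = 17^{-4} = 1/83521.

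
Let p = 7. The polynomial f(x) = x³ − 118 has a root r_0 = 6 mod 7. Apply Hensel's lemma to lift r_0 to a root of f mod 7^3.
r_2 = 202 (mod 343)

Hensel: r_{i+1} = r_i − f(r_i)/f′(r_i) mod 7^{i+2}, where f′(x) = 3x². Iterate:
  r_0 = 6 (mod 7)
  r_1 = 6 (mod 49)
  r_2 = 202 (mod 343)
Final: r = 202 with f(r) ≡ 0 mod 7^3.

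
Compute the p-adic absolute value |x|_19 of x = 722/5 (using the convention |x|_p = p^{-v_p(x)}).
|722/5|_19 = 1/361

Step 1 — compute v_19(x) by factoring powers of 19 out of the numerator and denominator: v_19(722/5) = 2. Step 2 — apply |x|_p = p^{-v_p(x)} = 19^{-2} = 1/361.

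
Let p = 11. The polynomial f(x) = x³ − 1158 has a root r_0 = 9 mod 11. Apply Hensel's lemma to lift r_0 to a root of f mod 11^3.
r_2 = 1285 (mod 1331)

Hensel: r_{i+1} = r_i − f(r_i)/f′(r_i) mod 11^{i+2}, where f′(x) = 3x². Iterate:
  r_0 = 9 (mod 11)
  r_1 = 75 (mod 121)
  r_2 = 1285 (mod 1331)
Final: r = 1285 with f(r) ≡ 0 mod 11^3.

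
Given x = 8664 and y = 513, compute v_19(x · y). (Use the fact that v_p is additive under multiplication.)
v_19(4444632) = 3

v_p(x) = 2 (factor: 8664 = 19^2 · 24); v_p(y) = 1 (factor: 513 = 19^1 · 27). Additivity: v_p(xy) = v_p(x) + v_p(y) = 2 + 1 = 3. (Direct check: xy = 4444632 = 19^3 · (648).)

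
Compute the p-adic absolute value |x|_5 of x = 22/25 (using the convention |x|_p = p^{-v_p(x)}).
|22/25|_5 = 25

Step 1 — compute v_5(x) by factoring powers of 5 out of the numerator and denominator: v_5(22/25) = -2. Step 2 — apply |x|_p = p^{-v_p(x)} = 5^{2} = 25.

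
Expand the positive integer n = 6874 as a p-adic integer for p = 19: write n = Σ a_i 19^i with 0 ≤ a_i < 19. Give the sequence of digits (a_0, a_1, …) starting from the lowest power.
(a_0, a_1, …) = (15, 0, 0, 1)

Repeated division by 19 gives the digits low-to-high: 6874 = 15 + 1·19^3. Digit sequence: (15, 0, 0, 1).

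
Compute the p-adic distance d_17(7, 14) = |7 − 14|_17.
d_17(7, 14) = 1

Step 1 — x − y = 7 − 14 = -7. Step 2 — v_17(-7) = 0 (factor: -7 = −(17^0 · 7); the sign does not affect v_p). Step 3 — |x − y|_17 = 17^{0} = 1.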